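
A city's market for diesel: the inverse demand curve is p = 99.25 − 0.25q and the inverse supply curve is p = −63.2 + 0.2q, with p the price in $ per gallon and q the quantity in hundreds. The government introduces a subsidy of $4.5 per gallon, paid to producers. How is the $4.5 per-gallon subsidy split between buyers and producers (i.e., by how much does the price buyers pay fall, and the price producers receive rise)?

Rewrite in direct form: qd = 397 − 4p and qs = 5p + 316.
Before the subsidy: set 397 − 4p = 5p + 316 → p* = $9, q* = 361.
With a per-unit subsidy paid to producers, each receives p + 4.5 per unit sold, so supply becomes qs = 5(p + 4.5) + 316.
Solving gives q = 371 with buyers paying $6.5 and producers receiving $11 (the $4.5 wedge).
Gain to buyers: $2.5; to producers: $2. (They sum to $4.5.)

Buyers gain $2.5 per gallon; producers gain $2 per gallon.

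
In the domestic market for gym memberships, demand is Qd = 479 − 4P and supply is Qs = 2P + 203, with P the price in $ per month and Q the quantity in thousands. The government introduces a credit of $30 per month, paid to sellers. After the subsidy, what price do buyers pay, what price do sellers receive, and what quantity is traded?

Buyers pay $36; sellers receive $66; quantity = 335.

Before the subsidy: set 479 − 4P = 2P + 203 → P* = $46, Q* = 295.
With a per-unit subsidy paid to sellers, each receives P + 30 per unit sold, so supply becomes Qs = 2(P + 30) + 203.
Solving gives Q = 335 with buyers paying $36 and sellers receiving $66 (the $30 wedge).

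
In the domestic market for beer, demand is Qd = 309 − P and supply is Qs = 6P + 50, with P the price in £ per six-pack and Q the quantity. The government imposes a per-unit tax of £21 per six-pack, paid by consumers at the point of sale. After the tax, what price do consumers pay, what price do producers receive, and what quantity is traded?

Without the tax, 309 − P = 6P + 50 gives 7P = 259, so P* = £37 and Q* = 272.
With the tax collected from consumers, demand (in seller-price terms) shifts: Qd = 309 − (P + 21).
New equilibrium: consumers pay £55, producers receive £34, Q = 254. (Wedge: Pb − Ps = 21.)

Consumers pay £55; producers receive £34; quantity = 254.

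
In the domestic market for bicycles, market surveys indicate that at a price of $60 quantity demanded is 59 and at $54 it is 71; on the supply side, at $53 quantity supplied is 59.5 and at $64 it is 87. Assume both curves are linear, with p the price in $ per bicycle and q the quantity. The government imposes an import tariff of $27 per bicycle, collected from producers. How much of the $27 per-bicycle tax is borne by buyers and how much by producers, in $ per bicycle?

Demand slope: (71 − 59)/(54 − 60) = -2, so qd = 179 − 2p.
Supply slope: (87 − 59.5)/(64 − 53) = 2.5, so qs = 2.5p − 73.
Without the tax, 179 − 2p = 2.5p − 73 gives 4.5p = 252, so p* = $56 and q* = 67.
With the tax collected from producers, supply shifts: qs = 2.5(p − 27) − 73.
Solving gives q = 37 with buyers paying $71 and producers receiving $44 (the $27 wedge).
Burden on buyers: $15; on producers: $12. (They sum to $27.)
The less price-elastic side of the market bears the larger share of a per-unit tax.

Buyers bear $15 per bicycle; producers bear $12 per bicycle.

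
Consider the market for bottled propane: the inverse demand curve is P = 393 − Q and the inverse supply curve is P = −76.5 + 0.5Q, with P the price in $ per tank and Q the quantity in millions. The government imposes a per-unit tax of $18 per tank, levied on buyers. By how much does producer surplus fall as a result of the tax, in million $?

Producer surplus falls by $1842 million.

Rewrite in direct form: Qd = 393 − P and Qs = 2P + 153.
Before the tax: set 393 − P = 2P + 153 → P* = $80, Q* = 313.
With the tax collected from buyers, demand (in seller-price terms) shifts: Qd = 393 − (P + 18).
Solving gives Q = 301 with buyers paying $92 and suppliers receiving $74 (the $18 wedge).
ΔPS is the trapezoid between Q = 301 and Q = 313 of height $6: ½ · (313 + 301) · 6 = $1842.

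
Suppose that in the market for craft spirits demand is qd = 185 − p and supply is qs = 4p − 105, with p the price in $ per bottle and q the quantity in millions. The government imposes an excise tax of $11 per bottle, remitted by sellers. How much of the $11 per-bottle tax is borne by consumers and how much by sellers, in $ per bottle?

Without the tax, 185 − p = 4p − 105 gives 5p = 290, so p* = $58 and q* = 127.
With the tax collected from sellers, supply shifts: qs = 4(p − 11) − 105.
Solving gives q = 118.2 with consumers paying $66.8 and sellers receiving $55.8 (the $11 wedge).
Burden on consumers: $8.8; on sellers: $2.2. (They sum to $11.)

Consumers bear $8.8 per bottle; sellers bear $2.2 per bottle.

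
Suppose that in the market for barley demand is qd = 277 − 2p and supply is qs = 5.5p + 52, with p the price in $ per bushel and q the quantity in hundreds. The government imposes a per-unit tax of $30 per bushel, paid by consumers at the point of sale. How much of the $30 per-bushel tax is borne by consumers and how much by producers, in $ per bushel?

Without the tax, 277 − 2p = 5.5p + 52 gives 7.5p = 225, so p* = $30 and q* = 217.
With the tax collected from consumers, demand (in seller-price terms) shifts: qd = 277 − 2(p + 30).
Solving gives q = 173 with consumers paying $52 and producers receiving $22 (the $30 wedge).
Burden on consumers: $22; on producers: $8. (They sum to $30.)
The less price-elastic side of the market bears the larger share of a per-unit tax.

Consumers bear $22 per bushel; producers bear $8 per bushel.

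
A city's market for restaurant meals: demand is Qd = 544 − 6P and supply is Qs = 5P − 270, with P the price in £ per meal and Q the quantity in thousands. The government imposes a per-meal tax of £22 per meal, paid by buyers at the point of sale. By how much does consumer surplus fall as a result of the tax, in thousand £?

Consumer surplus falls by £700 thousand.

Before the tax: set 544 − 6P = 5P − 270 → P* = £74, Q* = 100.
With the tax collected from buyers, demand (in seller-price terms) shifts: Qd = 544 − 6(P + 22).
Solving gives Q = 40 with buyers paying £84 and producers receiving £62 (the £22 wedge).
ΔCS is the trapezoid between Q = 40 and Q = 100 of height £10: ½ · (100 + 40) · 10 = £700.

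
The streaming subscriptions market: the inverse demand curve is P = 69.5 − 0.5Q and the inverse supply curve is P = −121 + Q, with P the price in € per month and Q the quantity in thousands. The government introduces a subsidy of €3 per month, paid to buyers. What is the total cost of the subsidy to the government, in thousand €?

Rewrite in direct form: Qd = 139 − 2P and Qs = P + 121.
Before the subsidy: set 139 − 2P = P + 121 → P* = €6, Q* = 127.
With a per-unit subsidy paid to buyers, each effectively pays P − 3, so demand becomes Qd = 139 − 2(P − 3).
New equilibrium: buyers pay €5, sellers receive €8, Q = 129. (Wedge: Pb − Ps = −3.)
Outlay = t · Q = 3 · 129 = €387.

Government outlay = €387 thousand.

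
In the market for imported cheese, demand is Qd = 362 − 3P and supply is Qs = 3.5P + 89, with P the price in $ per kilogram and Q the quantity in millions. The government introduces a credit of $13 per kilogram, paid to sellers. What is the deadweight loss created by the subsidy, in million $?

Before the subsidy: set 362 − 3P = 3.5P + 89 → P* = $42, Q* = 236.
With a per-unit subsidy paid to sellers, each receives P + 13 per unit sold, so supply becomes Qs = 3.5(P + 13) + 89.
Solving gives Q = 257 with buyers paying $35 and sellers receiving $48 (the $13 wedge).
Quantity rises by |ΔQ| = |236 − 257| = 21.
DWL = ½ · t · |ΔQ| = ½ · 13 · 21 = $136.5.

Deadweight loss = $136.5 million.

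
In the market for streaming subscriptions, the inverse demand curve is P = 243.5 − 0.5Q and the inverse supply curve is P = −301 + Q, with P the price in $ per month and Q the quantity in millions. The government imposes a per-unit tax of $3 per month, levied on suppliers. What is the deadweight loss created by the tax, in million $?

Deadweight loss = $3 million.

Inverting to Q(P) form: Qd = 487 − 2P; Qs = P + 301.
Before the tax: set 487 − 2P = P + 301 → P* = $62, Q* = 363.
With the tax collected from suppliers, supply shifts: Qs = (P − 3) + 301.
New equilibrium: consumers pay $63, suppliers receive $60, Q = 361. (Wedge: Pb − Ps = 3.)
Quantity falls by |ΔQ| = |363 − 361| = 2.
DWL = ½ · t · |ΔQ| = ½ · 3 · 2 = $3.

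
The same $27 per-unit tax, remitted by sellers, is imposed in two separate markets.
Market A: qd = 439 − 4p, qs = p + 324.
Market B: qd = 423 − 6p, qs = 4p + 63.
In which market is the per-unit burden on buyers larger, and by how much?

Market B, by $5.4.

Market A: pre-tax p* = $23, q* = 347; post-tax q = 325.4; per-unit burden on buyers = $5.4.
Market B: pre-tax p* = $36, q* = 207; post-tax q = 142.2; per-unit burden on buyers = $10.8.
Difference: $5.4 vs $10.8 → market B is larger by $5.4.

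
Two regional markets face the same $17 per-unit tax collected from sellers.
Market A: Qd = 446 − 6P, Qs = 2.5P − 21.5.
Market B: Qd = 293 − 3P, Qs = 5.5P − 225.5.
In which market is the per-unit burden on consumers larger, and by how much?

Market A: pre-tax P* = $55, Q* = 116; post-tax Q = 86; per-unit burden on consumers = $5.
Market B: pre-tax P* = $61, Q* = 110; post-tax Q = 77; per-unit burden on consumers = $11.
Difference: $5 vs $11 → market B is larger by $6.

Market B, by $6.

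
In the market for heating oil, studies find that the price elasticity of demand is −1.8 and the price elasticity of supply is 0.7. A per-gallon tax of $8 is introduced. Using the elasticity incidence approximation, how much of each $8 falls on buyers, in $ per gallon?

Incidence ratio: buyers' share ≈ εs / (εs + |εd|) = 0.7 / (0.7 + 1.8) = 0.28.
So buyers bear ≈ 0.28 × $8 = $2.24; sellers bear $5.76.

Buyers bear ≈ $2.24 per gallon.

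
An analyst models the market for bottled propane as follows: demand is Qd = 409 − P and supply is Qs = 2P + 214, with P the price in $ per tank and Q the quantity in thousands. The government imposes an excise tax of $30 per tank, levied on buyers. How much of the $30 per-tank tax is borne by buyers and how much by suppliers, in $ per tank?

Buyers bear $20 per tank; suppliers bear $10 per tank.

Without the tax, 409 − P = 2P + 214 gives 3P = 195, so P* = $65 and Q* = 344.
With the tax collected from buyers, demand (in seller-price terms) shifts: Qd = 409 − (P + 30).
New equilibrium: buyers pay $85, suppliers receive $55, Q = 324. (Wedge: Pb − Ps = 30.)
Burden on buyers: $20; on suppliers: $10. (They sum to $30.)
The less price-elastic side of the market bears the larger share of a per-unit tax.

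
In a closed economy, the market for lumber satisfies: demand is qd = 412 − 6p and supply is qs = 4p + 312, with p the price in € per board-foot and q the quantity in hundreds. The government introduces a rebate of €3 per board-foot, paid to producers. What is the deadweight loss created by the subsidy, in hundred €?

Deadweight loss = €10.8 hundred.

Without the subsidy, 412 − 6p = 4p + 312 gives 10p = 100, so p* = €10 and q* = 352.
With a per-unit subsidy paid to producers, each receives p + 3 per unit sold, so supply becomes qs = 4(p + 3) + 312.
New equilibrium: consumers pay €8.8, producers receive €11.8, q = 359.2. (Wedge: pb − ps = −3.)
Quantity rises by |ΔQ| = |352 − 359.2| = 7.2.
DWL = ½ · t · |ΔQ| = ½ · 3 · 7.2 = €10.8.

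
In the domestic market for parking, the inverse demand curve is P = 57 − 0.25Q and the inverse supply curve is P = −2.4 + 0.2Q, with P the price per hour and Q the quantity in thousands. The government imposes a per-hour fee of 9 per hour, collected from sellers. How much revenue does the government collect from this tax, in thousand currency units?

Tax revenue = 1008 thousand.

Inverting to Q(P) form: Qd = 228 − 4P; Qs = 5P + 12.
Without the tax, 228 − 4P = 5P + 12 gives 9P = 216, so P* = 24 and Q* = 132.
With the tax collected from sellers, supply shifts: Qs = 5(P − 9) + 12.
New equilibrium: consumers pay 29, sellers receive 20, Q = 112. (Wedge: Pb − Ps = 9.)
Revenue = t · Q = 9 · 112 = 1008.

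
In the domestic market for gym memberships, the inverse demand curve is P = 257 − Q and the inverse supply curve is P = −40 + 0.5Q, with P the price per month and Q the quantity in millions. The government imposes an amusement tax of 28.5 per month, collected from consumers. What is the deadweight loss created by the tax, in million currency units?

Deadweight loss = 270.75 million.

Rewrite in direct form: Qd = 257 − P and Qs = 2P + 80.
Before the tax: set 257 − P = 2P + 80 → P* = 59, Q* = 198.
With the tax collected from consumers, demand (in seller-price terms) shifts: Qd = 257 − (P + 28.5).
Solving gives Q = 179 with consumers paying 78 and sellers receiving 49.5 (the 28.5 wedge).
Quantity falls by |ΔQ| = |198 − 179| = 19.
DWL = ½ · t · |ΔQ| = ½ · 28.5 · 19 = 270.75.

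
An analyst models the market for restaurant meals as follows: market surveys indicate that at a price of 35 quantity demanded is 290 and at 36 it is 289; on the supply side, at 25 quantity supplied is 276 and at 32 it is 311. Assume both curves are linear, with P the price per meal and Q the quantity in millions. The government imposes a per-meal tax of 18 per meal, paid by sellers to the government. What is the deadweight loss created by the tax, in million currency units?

Deadweight loss = 135 million.

Demand slope: (289 − 290)/(36 − 35) = -1, so Qd = 325 − P.
Supply slope: (311 − 276)/(32 − 25) = 5, so Qs = 5P + 151.
Before the tax: set 325 − P = 5P + 151 → P* = 29, Q* = 296.
With the tax collected from sellers, supply shifts: Qs = 5(P − 18) + 151.
Solving gives Q = 281 with consumers paying 44 and sellers receiving 26 (the 18 wedge).
Quantity falls by |ΔQ| = |296 − 281| = 15.
DWL = ½ · t · |ΔQ| = ½ · 18 · 15 = 135.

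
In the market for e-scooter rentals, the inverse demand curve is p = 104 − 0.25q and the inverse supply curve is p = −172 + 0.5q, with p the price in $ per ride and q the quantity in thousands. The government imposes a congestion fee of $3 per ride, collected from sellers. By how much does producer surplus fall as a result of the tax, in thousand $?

Producer surplus falls by $732 thousand.

Rewrite in direct form: qd = 416 − 4p and qs = 2p + 344.
Without the tax, 416 − 4p = 2p + 344 gives 6p = 72, so p* = $12 and q* = 368.
With the tax collected from sellers, supply shifts: qs = 2(p − 3) + 344.
Solving gives q = 364 with buyers paying $13 and sellers receiving $10 (the $3 wedge).
ΔPS is the trapezoid between Q = 364 and Q = 368 of height $2: ½ · (368 + 364) · 2 = $732.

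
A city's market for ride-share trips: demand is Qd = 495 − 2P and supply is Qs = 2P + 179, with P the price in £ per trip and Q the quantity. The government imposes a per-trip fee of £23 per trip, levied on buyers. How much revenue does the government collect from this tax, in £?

Before the tax: set 495 − 2P = 2P + 179 → P* = £79, Q* = 337.
With the tax collected from buyers, demand (in seller-price terms) shifts: Qd = 495 − 2(P + 23).
New equilibrium: buyers pay £90.5, sellers receive £67.5, Q = 314. (Wedge: Pb − Ps = 23.)
Revenue = t · Q = 23 · 314 = £7222.

Tax revenue = £7222.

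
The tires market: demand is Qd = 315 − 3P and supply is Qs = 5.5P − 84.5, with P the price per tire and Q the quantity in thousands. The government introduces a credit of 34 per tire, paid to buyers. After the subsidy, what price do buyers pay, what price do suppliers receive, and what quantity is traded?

Before the subsidy: set 315 − 3P = 5.5P − 84.5 → P* = 47, Q* = 174.
With a per-unit subsidy paid to buyers, each effectively pays P − 34, so demand becomes Qd = 315 − 3(P − 34).
New equilibrium: buyers pay 25, suppliers receive 59, Q = 240. (Wedge: Pb − Ps = −34.)

Buyers pay 25; suppliers receive 59; quantity = 240.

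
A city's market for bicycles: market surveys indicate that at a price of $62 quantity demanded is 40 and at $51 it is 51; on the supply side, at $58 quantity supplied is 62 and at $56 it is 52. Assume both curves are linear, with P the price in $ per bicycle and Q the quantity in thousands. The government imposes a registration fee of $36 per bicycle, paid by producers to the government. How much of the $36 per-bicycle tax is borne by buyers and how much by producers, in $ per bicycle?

Demand slope: (51 − 40)/(51 − 62) = -1, so Qd = 102 − P.
Supply slope: (52 − 62)/(56 − 58) = 5, so Qs = 5P − 228.
Before the tax: set 102 − P = 5P − 228 → P* = $55, Q* = 47.
With the tax collected from producers, supply shifts: Qs = 5(P − 36) − 228.
New equilibrium: buyers pay $85, producers receive $49, Q = 17. (Wedge: Pb − Ps = 36.)
Burden on buyers: $30; on producers: $6. (They sum to $36.)
The less price-elastic side of the market bears the larger share of a per-unit tax.

Buyers bear $30 per bicycle; producers bear $6 per bicycle.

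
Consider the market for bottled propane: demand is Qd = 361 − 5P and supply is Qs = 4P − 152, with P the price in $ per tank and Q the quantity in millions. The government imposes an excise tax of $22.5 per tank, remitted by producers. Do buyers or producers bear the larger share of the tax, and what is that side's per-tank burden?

Producers bear the larger share: $12.5 per tank.

Without the tax, 361 − 5P = 4P − 152 gives 9P = 513, so P* = $57 and Q* = 76.
With the tax collected from producers, supply shifts: Qs = 4(P − 22.5) − 152.
Solving gives Q = 26 with buyers paying $67 and producers receiving $44.5 (the $22.5 wedge).
Per-tank burden: buyers $10, producers $12.5.
Producers take the larger share because supply is less price-elastic here (demand slope 5 vs supply slope 4).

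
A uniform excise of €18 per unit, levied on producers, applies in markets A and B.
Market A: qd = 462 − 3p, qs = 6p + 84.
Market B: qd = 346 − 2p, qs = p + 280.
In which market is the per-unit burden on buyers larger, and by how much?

Market A: pre-tax p* = €42, q* = 336; post-tax q = 300; per-unit burden on buyers = €12.
Market B: pre-tax p* = €22, q* = 302; post-tax q = 290; per-unit burden on buyers = €6.
Difference: €12 vs €6 → market A is larger by €6.

Market A, by €6.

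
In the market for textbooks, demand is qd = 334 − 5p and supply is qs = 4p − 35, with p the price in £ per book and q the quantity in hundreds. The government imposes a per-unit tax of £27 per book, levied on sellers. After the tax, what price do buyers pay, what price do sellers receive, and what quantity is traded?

Buyers pay £53; sellers receive £26; quantity = 69.

Before the tax: set 334 − 5p = 4p − 35 → p* = £41, q* = 129.
With the tax collected from sellers, supply shifts: qs = 4(p − 27) − 35.
New equilibrium: buyers pay £53, sellers receive £26, q = 69. (Wedge: pb − ps = 27.)
The less price-elastic side of the market bears the larger share of a per-unit tax.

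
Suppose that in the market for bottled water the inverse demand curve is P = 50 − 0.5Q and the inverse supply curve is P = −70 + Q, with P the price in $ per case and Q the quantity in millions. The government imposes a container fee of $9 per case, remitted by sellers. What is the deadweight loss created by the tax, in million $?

Deadweight loss = $27 million.

Inverting to Q(P) form: Qd = 100 − 2P; Qs = P + 70.
Without the tax, 100 − 2P = P + 70 gives 3P = 30, so P* = $10 and Q* = 80.
With the tax collected from sellers, supply shifts: Qs = (P − 9) + 70.
New equilibrium: consumers pay $13, sellers receive $4, Q = 74. (Wedge: Pb − Ps = 9.)
Quantity falls by |ΔQ| = |80 − 74| = 6.
DWL = ½ · t · |ΔQ| = ½ · 9 · 6 = $27.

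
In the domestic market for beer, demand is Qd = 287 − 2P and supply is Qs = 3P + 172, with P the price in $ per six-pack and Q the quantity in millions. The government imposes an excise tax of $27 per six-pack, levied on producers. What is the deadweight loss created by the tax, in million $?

Deadweight loss = $437.4 million.

Before the tax: set 287 − 2P = 3P + 172 → P* = $23, Q* = 241.
With the tax collected from producers, supply shifts: Qs = 3(P − 27) + 172.
Solving gives Q = 208.6 with consumers paying $39.2 and producers receiving $12.2 (the $27 wedge).
Quantity falls by |ΔQ| = |241 − 208.6| = 32.4.
DWL = ½ · t · |ΔQ| = ½ · 27 · 32.4 = $437.4.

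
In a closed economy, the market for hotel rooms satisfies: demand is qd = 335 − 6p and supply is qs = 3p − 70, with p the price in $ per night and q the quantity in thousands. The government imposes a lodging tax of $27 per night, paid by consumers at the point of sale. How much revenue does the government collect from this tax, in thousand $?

Before the tax: set 335 − 6p = 3p − 70 → p* = $45, q* = 65.
With the tax collected from consumers, demand (in seller-price terms) shifts: qd = 335 − 6(p + 27).
Solving gives q = 11 with consumers paying $54 and suppliers receiving $27 (the $27 wedge).
Revenue = t · Q = 27 · 11 = $297.

Tax revenue = $297 thousand.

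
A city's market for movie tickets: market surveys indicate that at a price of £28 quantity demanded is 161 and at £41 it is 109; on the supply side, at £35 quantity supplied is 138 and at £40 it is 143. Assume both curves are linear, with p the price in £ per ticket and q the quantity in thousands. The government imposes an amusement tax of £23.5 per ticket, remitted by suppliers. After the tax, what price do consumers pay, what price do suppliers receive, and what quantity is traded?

Consumers pay £38.7; suppliers receive £15.2; quantity = 118.2.

Demand slope: (109 − 161)/(41 − 28) = -4, so qd = 273 − 4p.
Supply slope: (143 − 138)/(40 − 35) = 1, so qs = p + 103.
Without the tax, 273 − 4p = p + 103 gives 5p = 170, so p* = £34 and q* = 137.
With the tax collected from suppliers, supply shifts: qs = (p − 23.5) + 103.
Solving gives q = 118.2 with consumers paying £38.7 and suppliers receiving £15.2 (the £23.5 wedge).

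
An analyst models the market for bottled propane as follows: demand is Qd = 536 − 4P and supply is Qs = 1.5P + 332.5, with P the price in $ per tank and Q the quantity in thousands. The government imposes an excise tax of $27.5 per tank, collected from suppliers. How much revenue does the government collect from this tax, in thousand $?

Without the tax, 536 − 4P = 1.5P + 332.5 gives 5.5P = 203.5, so P* = $37 and Q* = 388.
With the tax collected from suppliers, supply shifts: Qs = 1.5(P − 27.5) + 332.5.
Solving gives Q = 358 with consumers paying $44.5 and suppliers receiving $17 (the $27.5 wedge).
Revenue = t · Q = 27.5 · 358 = $9845.

Tax revenue = $9845 thousand.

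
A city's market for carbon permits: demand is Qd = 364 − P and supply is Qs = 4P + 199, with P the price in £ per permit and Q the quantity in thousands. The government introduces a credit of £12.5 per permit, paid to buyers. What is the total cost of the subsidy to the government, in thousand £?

Government outlay = £4262.5 thousand.

Without the subsidy, 364 − P = 4P + 199 gives 5P = 165, so P* = £33 and Q* = 331.
With a per-unit subsidy paid to buyers, each effectively pays P − 12.5, so demand becomes Qd = 364 − (P − 12.5).
Solving gives Q = 341 with buyers paying £23 and suppliers receiving £35.5 (the £12.5 wedge).
Outlay = t · Q = 12.5 · 341 = £4262.5.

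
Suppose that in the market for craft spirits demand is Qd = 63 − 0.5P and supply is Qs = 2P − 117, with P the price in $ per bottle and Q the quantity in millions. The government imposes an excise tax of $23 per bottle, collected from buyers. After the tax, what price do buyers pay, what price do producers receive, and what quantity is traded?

Buyers pay $90.4; producers receive $67.4; quantity = 17.8.

Before the tax: set 63 − 0.5P = 2P − 117 → P* = $72, Q* = 27.
With the tax collected from buyers, demand (in seller-price terms) shifts: Qd = 63 − 0.5(P + 23).
New equilibrium: buyers pay $90.4, producers receive $67.4, Q = 17.8. (Wedge: Pb − Ps = 23.)
The less price-elastic side of the market bears the larger share of a per-unit tax.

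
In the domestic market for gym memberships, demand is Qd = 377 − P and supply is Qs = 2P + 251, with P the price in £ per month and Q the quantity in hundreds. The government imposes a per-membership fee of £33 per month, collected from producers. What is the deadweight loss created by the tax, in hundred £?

Deadweight loss = £363 hundred.

Before the tax: set 377 − P = 2P + 251 → P* = £42, Q* = 335.
With the tax collected from producers, supply shifts: Qs = 2(P − 33) + 251.
Solving gives Q = 313 with consumers paying £64 and producers receiving £31 (the £33 wedge).
Quantity falls by |ΔQ| = |335 − 313| = 22.
DWL = ½ · t · |ΔQ| = ½ · 33 · 22 = £363.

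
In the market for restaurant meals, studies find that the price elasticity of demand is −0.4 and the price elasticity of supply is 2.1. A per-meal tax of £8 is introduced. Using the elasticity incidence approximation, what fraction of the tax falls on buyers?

Buyers' share ≈ 0.84.

Incidence ratio: buyers' share ≈ εs / (εs + |εd|) = 2.1 / (2.1 + 0.4) = 0.84.
Supply is the more elastic side, so buyers bear the larger share.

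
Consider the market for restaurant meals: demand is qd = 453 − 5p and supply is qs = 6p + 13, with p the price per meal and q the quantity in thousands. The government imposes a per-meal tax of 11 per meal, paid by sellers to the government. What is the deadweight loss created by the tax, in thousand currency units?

Before the tax: set 453 − 5p = 6p + 13 → p* = 40, q* = 253.
With the tax collected from sellers, supply shifts: qs = 6(p − 11) + 13.
Solving gives q = 223 with buyers paying 46 and sellers receiving 35 (the 11 wedge).
Quantity falls by |ΔQ| = |253 − 223| = 30.
DWL = ½ · t · |ΔQ| = ½ · 11 · 30 = 165.

Deadweight loss = 165 thousand.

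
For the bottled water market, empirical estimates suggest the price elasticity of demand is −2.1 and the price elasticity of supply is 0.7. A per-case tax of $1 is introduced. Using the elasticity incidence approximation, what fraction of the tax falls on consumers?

Incidence ratio: consumers' share ≈ εs / (εs + |εd|) = 0.7 / (0.7 + 2.1) = 0.25.
Supply is the less elastic side, so consumers bear the smaller share.

Consumers' share ≈ 0.25.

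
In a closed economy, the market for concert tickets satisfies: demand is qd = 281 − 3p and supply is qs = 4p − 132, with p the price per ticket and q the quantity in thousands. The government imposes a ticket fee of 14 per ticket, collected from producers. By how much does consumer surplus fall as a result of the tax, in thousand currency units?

Before the tax: set 281 − 3p = 4p − 132 → p* = 59, q* = 104.
With the tax collected from producers, supply shifts: qs = 4(p − 14) − 132.
Solving gives q = 80 with consumers paying 67 and producers receiving 53 (the 14 wedge).
ΔCS is the trapezoid between Q = 80 and Q = 104 of height 8: ½ · (104 + 80) · 8 = 736.

Consumer surplus falls by 736 thousand.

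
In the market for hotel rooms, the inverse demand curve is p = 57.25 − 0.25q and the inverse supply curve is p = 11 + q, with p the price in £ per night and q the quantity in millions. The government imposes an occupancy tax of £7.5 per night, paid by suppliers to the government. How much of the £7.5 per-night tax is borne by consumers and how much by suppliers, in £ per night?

Rewrite in direct form: qd = 229 − 4p and qs = p − 11.
Without the tax, 229 − 4p = p − 11 gives 5p = 240, so p* = £48 and q* = 37.
With the tax collected from suppliers, supply shifts: qs = (p − 7.5) − 11.
Solving gives q = 31 with consumers paying £49.5 and suppliers receiving £42 (the £7.5 wedge).
Burden on consumers: £1.5; on suppliers: £6. (They sum to £7.5.)
The less price-elastic side of the market bears the larger share of a per-unit tax.

Consumers bear £1.5 per night; suppliers bear £6 per night.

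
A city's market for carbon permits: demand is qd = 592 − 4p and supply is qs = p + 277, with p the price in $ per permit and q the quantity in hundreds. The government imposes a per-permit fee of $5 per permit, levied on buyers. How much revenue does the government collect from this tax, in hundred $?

Before the tax: set 592 − 4p = p + 277 → p* = $63, q* = 340.
With the tax collected from buyers, demand (in seller-price terms) shifts: qd = 592 − 4(p + 5).
New equilibrium: buyers pay $64, suppliers receive $59, q = 336. (Wedge: pb − ps = 5.)
Revenue = t · Q = 5 · 336 = $1680.

Tax revenue = $1680 hundred.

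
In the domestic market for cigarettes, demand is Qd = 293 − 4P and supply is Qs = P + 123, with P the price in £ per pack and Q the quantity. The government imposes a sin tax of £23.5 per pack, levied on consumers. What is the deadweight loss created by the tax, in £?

Before the tax: set 293 − 4P = P + 123 → P* = £34, Q* = 157.
With the tax collected from consumers, demand (in seller-price terms) shifts: Qd = 293 − 4(P + 23.5).
New equilibrium: consumers pay £38.7, sellers receive £15.2, Q = 138.2. (Wedge: Pb − Ps = 23.5.)
Quantity falls by |ΔQ| = |157 − 138.2| = 18.8.
DWL = ½ · t · |ΔQ| = ½ · 23.5 · 18.8 = £220.9.

Deadweight loss = £220.9.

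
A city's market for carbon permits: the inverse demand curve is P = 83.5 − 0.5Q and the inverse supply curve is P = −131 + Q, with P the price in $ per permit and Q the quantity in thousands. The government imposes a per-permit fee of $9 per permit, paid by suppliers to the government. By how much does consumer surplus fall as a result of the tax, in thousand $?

Consumer surplus falls by $420 thousand.

Inverting to Q(P) form: Qd = 167 − 2P; Qs = P + 131.
Before the tax: set 167 − 2P = P + 131 → P* = $12, Q* = 143.
With the tax collected from suppliers, supply shifts: Qs = (P − 9) + 131.
New equilibrium: consumers pay $15, suppliers receive $6, Q = 137. (Wedge: Pb − Ps = 9.)
ΔCS is the trapezoid between Q = 137 and Q = 143 of height $3: ½ · (143 + 137) · 3 = $420.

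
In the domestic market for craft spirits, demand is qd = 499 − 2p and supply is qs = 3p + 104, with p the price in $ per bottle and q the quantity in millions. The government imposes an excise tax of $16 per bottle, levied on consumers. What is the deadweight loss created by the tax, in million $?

Deadweight loss = $153.6 million.

Without the tax, 499 − 2p = 3p + 104 gives 5p = 395, so p* = $79 and q* = 341.
With the tax collected from consumers, demand (in seller-price terms) shifts: qd = 499 − 2(p + 16).
New equilibrium: consumers pay $88.6, sellers receive $72.6, q = 321.8. (Wedge: pb − ps = 16.)
Quantity falls by |ΔQ| = |341 − 321.8| = 19.2.
DWL = ½ · t · |ΔQ| = ½ · 16 · 19.2 = $153.6.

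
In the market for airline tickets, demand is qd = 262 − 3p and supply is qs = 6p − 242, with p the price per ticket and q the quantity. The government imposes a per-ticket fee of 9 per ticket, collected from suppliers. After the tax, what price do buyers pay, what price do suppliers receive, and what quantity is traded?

Before the tax: set 262 − 3p = 6p − 242 → p* = 56, q* = 94.
With the tax collected from suppliers, supply shifts: qs = 6(p − 9) − 242.
New equilibrium: buyers pay 62, suppliers receive 53, q = 76. (Wedge: pb − ps = 9.)

Buyers pay 62; suppliers receive 53; quantity = 76.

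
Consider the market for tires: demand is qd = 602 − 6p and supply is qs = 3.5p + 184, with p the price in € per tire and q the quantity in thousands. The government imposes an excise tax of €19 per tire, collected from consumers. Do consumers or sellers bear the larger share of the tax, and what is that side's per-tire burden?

Before the tax: set 602 − 6p = 3.5p + 184 → p* = €44, q* = 338.
With the tax collected from consumers, demand (in seller-price terms) shifts: qd = 602 − 6(p + 19).
New equilibrium: consumers pay €51, sellers receive €32, q = 296. (Wedge: pb − ps = 19.)
Per-tire burden: consumers €7, sellers €12.
Sellers take the larger share because supply is less price-elastic here (demand slope 6 vs supply slope 3.5).

Sellers bear the larger share: €12 per tire.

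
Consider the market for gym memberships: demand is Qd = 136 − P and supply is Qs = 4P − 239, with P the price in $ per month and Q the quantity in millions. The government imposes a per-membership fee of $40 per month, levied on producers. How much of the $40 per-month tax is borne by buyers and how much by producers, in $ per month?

Without the tax, 136 − P = 4P − 239 gives 5P = 375, so P* = $75 and Q* = 61.
With the tax collected from producers, supply shifts: Qs = 4(P − 40) − 239.
Solving gives Q = 29 with buyers paying $107 and producers receiving $67 (the $40 wedge).
Burden on buyers: $32; on producers: $8. (They sum to $40.)

Buyers bear $32 per month; producers bear $8 per month.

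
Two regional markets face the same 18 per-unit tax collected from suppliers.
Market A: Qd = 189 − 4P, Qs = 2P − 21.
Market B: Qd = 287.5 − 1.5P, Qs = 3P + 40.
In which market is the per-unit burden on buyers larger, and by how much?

Market B, by 6.

Market A: pre-tax P* = 35, Q* = 49; post-tax Q = 25; per-unit burden on buyers = 6.
Market B: pre-tax P* = 55, Q* = 205; post-tax Q = 187; per-unit burden on buyers = 12.
Difference: 6 vs 12 → market B is larger by 6.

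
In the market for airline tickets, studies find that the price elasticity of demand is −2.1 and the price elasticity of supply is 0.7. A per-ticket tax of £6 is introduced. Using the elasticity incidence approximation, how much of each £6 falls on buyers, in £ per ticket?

Incidence ratio: buyers' share ≈ εs / (εs + |εd|) = 0.7 / (0.7 + 2.1) = 0.25.
So buyers bear ≈ 0.25 × £6 = £1.5; producers bear £4.5.

Buyers bear ≈ £1.5 per ticket.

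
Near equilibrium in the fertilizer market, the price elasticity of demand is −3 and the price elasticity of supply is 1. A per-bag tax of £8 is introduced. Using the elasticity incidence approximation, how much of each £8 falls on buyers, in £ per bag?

Buyers bear ≈ £2 per bag.

Incidence ratio: buyers' share ≈ εs / (εs + |εd|) = 1 / (1 + 3) = 0.25.
So buyers bear ≈ 0.25 × £8 = £2; sellers bear £6.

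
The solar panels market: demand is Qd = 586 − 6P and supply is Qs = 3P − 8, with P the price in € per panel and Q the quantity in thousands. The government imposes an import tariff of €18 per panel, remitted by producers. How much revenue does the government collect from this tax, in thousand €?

Tax revenue = €2772 thousand.

Before the tax: set 586 − 6P = 3P − 8 → P* = €66, Q* = 190.
With the tax collected from producers, supply shifts: Qs = 3(P − 18) − 8.
New equilibrium: buyers pay €72, producers receive €54, Q = 154. (Wedge: Pb − Ps = 18.)
Revenue = t · Q = 18 · 154 = €2772.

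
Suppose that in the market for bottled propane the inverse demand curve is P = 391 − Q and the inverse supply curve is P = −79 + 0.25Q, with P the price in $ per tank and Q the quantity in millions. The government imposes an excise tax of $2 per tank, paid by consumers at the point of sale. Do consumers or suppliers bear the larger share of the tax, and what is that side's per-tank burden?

Inverting to Q(P) form: Qd = 391 − P; Qs = 4P + 316.
Without the tax, 391 − P = 4P + 316 gives 5P = 75, so P* = $15 and Q* = 376.
With the tax collected from consumers, demand (in seller-price terms) shifts: Qd = 391 − (P + 2).
Solving gives Q = 374.4 with consumers paying $16.6 and suppliers receiving $14.6 (the $2 wedge).
Per-tank burden: consumers $1.6, suppliers $0.4.
Consumers take the larger share because demand is less price-elastic here (demand slope 1 vs supply slope 4).

Consumers bear the larger share: $1.6 per tank.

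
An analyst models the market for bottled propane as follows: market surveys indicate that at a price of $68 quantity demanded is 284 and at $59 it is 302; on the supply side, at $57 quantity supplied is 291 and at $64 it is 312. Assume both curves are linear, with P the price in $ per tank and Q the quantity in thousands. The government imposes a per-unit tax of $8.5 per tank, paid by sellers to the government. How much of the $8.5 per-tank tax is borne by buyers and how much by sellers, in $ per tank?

Buyers bear $5.1 per tank; sellers bear $3.4 per tank.

Demand slope: (302 − 284)/(59 − 68) = -2, so Qd = 420 − 2P.
Supply slope: (312 − 291)/(64 − 57) = 3, so Qs = 3P + 120.
Without the tax, 420 − 2P = 3P + 120 gives 5P = 300, so P* = $60 and Q* = 300.
With the tax collected from sellers, supply shifts: Qs = 3(P − 8.5) + 120.
Solving gives Q = 289.8 with buyers paying $65.1 and sellers receiving $56.6 (the $8.5 wedge).
Burden on buyers: $5.1; on sellers: $3.4. (They sum to $8.5.)
The less price-elastic side of the market bears the larger share of a per-unit tax.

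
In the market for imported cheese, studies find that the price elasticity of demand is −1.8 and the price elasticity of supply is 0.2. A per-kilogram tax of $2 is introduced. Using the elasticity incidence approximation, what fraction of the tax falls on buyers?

Incidence ratio: buyers' share ≈ εs / (εs + |εd|) = 0.2 / (0.2 + 1.8) = 0.1.
Supply is the less elastic side, so buyers bear the smaller share.

Buyers' share ≈ 0.1.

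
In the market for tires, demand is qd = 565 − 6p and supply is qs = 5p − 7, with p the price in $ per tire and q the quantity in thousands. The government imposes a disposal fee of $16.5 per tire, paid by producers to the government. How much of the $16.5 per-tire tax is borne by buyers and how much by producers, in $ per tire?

Before the tax: set 565 − 6p = 5p − 7 → p* = $52, q* = 253.
With the tax collected from producers, supply shifts: qs = 5(p − 16.5) − 7.
Solving gives q = 208 with buyers paying $59.5 and producers receiving $43 (the $16.5 wedge).
Burden on buyers: $7.5; on producers: $9. (They sum to $16.5.)

Buyers bear $7.5 per tire; producers bear $9 per tire.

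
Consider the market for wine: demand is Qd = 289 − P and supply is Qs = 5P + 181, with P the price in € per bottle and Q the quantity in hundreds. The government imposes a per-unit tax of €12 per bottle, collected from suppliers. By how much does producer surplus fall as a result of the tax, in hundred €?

Producer surplus falls by €532 hundred.

Before the tax: set 289 − P = 5P + 181 → P* = €18, Q* = 271.
With the tax collected from suppliers, supply shifts: Qs = 5(P − 12) + 181.
New equilibrium: buyers pay €28, suppliers receive €16, Q = 261. (Wedge: Pb − Ps = 12.)
ΔPS is the trapezoid between Q = 261 and Q = 271 of height €2: ½ · (271 + 261) · 2 = €532.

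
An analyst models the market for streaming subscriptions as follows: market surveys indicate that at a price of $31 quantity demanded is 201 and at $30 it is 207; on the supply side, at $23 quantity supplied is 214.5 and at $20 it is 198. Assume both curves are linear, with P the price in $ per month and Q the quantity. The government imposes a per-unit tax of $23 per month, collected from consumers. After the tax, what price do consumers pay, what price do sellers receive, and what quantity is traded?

Demand slope: (207 − 201)/(30 − 31) = -6, so Qd = 387 − 6P.
Supply slope: (198 − 214.5)/(20 − 23) = 5.5, so Qs = 5.5P + 88.
Without the tax, 387 − 6P = 5.5P + 88 gives 11.5P = 299, so P* = $26 and Q* = 231.
With the tax collected from consumers, demand (in seller-price terms) shifts: Qd = 387 − 6(P + 23).
Solving gives Q = 165 with consumers paying $37 and sellers receiving $14 (the $23 wedge).

Consumers pay $37; sellers receive $14; quantity = 165.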